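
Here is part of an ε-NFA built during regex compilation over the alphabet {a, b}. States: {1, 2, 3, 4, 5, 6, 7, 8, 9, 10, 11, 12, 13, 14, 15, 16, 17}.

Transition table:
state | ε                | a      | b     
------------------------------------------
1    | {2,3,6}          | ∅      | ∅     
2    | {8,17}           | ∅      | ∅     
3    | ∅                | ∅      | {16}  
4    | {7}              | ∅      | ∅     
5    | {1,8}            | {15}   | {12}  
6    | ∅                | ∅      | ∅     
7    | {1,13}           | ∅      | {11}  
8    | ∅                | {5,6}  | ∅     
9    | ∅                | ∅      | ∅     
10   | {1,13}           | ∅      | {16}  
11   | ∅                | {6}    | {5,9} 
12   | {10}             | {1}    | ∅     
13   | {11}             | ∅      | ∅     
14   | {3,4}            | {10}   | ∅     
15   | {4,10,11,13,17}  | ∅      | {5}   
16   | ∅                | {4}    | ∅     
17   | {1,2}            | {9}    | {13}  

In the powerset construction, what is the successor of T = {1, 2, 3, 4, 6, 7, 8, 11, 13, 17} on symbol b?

{1, 2, 3, 5, 6, 8, 9, 11, 13, 16, 17}

3 on b → {16}.
7 on b → {11}.
11 on b → {5, 9}.
17 on b → {13}.
No b-transition from 1, 2, 4, 6, 8, 13.
Union after reading b: {5, 9, 11, 13, 16}.
Now take the ε-closure:
From 5 via ε: add 1, 8.
From 1 via ε: add 2, 3, 6.
From 2 via ε: add 17.
No new states can be added; the closed set is {1, 2, 3, 5, 6, 8, 9, 11, 13, 16, 17}.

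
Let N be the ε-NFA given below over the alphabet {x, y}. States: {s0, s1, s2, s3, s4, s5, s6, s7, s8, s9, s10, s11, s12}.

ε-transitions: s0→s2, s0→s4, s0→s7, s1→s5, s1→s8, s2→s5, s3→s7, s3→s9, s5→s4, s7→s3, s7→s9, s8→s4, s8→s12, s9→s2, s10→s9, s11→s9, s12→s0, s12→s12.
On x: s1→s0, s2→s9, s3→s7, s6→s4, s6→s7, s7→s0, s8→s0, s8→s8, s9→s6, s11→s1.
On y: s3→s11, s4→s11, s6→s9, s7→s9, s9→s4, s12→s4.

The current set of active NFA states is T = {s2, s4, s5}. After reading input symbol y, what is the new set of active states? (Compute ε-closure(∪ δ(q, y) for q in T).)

{s2, s4, s5, s9, s11}

s4 on y → {s11}.
No y-transition from s2, s5.
Union after reading y: {s11}.
Now take the ε-closure:
From s11 via ε: add s9.
From s9 via ε: add s2.
From s2 via ε: add s5.
From s5 via ε: add s4.
No new states can be added; the closed set is {s2, s4, s5, s9, s11}.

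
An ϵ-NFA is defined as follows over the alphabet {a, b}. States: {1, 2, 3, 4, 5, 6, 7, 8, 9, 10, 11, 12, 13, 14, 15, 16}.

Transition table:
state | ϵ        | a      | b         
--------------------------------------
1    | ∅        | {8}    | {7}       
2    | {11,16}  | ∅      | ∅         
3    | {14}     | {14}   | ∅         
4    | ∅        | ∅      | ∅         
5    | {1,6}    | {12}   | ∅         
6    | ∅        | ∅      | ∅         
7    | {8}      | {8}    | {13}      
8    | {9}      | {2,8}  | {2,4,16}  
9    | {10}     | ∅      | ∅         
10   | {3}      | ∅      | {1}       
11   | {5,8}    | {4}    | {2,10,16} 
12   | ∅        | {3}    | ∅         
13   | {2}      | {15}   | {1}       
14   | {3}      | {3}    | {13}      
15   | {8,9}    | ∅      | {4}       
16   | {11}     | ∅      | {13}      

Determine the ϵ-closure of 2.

Start with {2}.
From 2 via ϵ: add 11, 16.
From 11 via ϵ: add 5, 8.
From 5 via ϵ: add 1, 6.
From 8 via ϵ: add 9.
From 9 via ϵ: add 10.
From 10 via ϵ: add 3.
From 3 via ϵ: add 14.
No new states can be added; the closed set is {1, 2, 3, 5, 6, 8, 9, 10, 11, 14, 16}.

{1, 2, 3, 5, 6, 8, 9, 10, 11, 14, 16}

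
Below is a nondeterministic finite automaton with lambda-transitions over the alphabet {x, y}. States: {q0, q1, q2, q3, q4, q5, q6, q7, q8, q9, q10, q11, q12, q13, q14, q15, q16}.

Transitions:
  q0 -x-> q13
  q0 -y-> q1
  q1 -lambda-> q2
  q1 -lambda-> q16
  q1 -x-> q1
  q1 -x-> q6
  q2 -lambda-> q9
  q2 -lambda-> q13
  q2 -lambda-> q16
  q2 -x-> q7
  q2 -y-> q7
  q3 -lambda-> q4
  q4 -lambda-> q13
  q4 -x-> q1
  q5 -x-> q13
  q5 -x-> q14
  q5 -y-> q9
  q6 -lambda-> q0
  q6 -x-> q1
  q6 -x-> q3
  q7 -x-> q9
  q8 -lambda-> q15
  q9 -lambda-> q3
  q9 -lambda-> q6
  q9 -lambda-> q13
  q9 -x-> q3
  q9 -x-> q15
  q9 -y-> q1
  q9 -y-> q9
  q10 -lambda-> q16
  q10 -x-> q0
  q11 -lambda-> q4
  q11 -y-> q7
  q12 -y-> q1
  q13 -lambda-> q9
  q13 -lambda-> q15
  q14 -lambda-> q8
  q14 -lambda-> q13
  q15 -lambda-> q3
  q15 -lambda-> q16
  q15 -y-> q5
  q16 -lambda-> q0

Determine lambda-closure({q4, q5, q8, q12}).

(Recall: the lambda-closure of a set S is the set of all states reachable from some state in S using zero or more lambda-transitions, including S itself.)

Start with {q4, q5, q8, q12}.
From q4 via lambda: add q13.
From q8 via lambda: add q15.
From q13 via lambda: add q9.
From q15 via lambda: add q3, q16.
From q9 via lambda: add q6.
From q16 via lambda: add q0.
No new states can be added; the closed set is {q0, q3, q4, q5, q6, q8, q9, q12, q13, q15, q16}.

{q0, q3, q4, q5, q6, q8, q9, q12, q13, q15, q16}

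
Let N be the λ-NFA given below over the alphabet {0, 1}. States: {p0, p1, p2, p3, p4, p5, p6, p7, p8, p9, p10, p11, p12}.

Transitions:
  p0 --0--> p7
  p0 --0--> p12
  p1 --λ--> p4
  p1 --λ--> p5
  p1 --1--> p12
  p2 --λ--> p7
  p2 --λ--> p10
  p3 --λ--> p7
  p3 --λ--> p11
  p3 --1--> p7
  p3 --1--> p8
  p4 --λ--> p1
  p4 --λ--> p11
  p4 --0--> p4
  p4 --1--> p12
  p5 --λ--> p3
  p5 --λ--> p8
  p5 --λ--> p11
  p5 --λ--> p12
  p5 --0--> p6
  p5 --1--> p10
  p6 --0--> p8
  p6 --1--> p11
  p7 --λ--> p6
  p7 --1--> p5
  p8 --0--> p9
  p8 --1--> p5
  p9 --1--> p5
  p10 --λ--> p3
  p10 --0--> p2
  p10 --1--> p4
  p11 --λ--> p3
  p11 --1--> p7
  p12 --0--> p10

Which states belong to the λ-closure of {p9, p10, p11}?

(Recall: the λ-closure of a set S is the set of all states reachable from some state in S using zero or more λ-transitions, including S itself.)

Start with {p9, p10, p11}.
From p10 via λ: add p3.
From p3 via λ: add p7.
From p7 via λ: add p6.
No new states can be added; the closed set is {p3, p6, p7, p9, p10, p11}.

{p3, p6, p7, p9, p10, p11}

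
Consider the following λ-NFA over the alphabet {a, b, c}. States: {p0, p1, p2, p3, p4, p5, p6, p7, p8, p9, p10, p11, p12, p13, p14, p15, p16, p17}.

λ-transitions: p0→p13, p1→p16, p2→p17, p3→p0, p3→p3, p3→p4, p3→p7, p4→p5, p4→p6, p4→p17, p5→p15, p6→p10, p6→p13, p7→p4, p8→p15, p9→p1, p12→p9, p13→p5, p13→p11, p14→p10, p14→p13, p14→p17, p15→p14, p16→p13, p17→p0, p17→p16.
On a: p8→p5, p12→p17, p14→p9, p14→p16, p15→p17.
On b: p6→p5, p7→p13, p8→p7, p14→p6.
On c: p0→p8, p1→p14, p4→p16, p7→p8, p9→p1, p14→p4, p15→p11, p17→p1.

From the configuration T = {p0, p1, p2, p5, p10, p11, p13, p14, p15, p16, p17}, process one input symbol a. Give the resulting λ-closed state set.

{p0, p1, p5, p9, p10, p11, p13, p14, p15, p16, p17}

p14 on a → {p9, p16}.
p15 on a → {p17}.
No a-transition from p0, p1, p2, p5, p10, p11, p13, p16, p17.
Union after reading a: {p9, p16, p17}.
Now take the λ-closure:
From p9 via λ: add p1.
From p16 via λ: add p13.
From p17 via λ: add p0.
From p13 via λ: add p5, p11.
From p5 via λ: add p15.
From p15 via λ: add p14.
From p14 via λ: add p10.
No new states can be added; the closed set is {p0, p1, p5, p9, p10, p11, p13, p14, p15, p16, p17}.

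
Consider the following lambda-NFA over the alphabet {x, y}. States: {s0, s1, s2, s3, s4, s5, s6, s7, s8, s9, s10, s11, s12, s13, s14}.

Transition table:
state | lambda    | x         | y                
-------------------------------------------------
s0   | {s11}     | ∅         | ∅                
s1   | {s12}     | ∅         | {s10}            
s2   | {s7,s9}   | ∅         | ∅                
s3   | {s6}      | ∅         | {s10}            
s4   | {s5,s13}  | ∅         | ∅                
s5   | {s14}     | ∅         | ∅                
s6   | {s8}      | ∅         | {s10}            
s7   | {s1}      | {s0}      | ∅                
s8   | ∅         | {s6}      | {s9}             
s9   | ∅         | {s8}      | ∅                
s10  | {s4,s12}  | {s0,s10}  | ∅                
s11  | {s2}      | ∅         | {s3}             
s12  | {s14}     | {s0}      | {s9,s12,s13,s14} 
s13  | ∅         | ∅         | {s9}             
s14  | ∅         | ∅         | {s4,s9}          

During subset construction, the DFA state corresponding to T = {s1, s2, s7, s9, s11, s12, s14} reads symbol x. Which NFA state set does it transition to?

s7 on x → {s0}.
s9 on x → {s8}.
s12 on x → {s0}.
No x-transition from s1, s2, s11, s14.
Union after reading x: {s0, s8}.
Now take the lambda-closure:
From s0 via lambda: add s11.
From s11 via lambda: add s2.
From s2 via lambda: add s7, s9.
From s7 via lambda: add s1.
From s1 via lambda: add s12.
From s12 via lambda: add s14.
No new states can be added; the closed set is {s0, s1, s2, s7, s8, s9, s11, s12, s14}.

{s0, s1, s2, s7, s8, s9, s11, s12, s14}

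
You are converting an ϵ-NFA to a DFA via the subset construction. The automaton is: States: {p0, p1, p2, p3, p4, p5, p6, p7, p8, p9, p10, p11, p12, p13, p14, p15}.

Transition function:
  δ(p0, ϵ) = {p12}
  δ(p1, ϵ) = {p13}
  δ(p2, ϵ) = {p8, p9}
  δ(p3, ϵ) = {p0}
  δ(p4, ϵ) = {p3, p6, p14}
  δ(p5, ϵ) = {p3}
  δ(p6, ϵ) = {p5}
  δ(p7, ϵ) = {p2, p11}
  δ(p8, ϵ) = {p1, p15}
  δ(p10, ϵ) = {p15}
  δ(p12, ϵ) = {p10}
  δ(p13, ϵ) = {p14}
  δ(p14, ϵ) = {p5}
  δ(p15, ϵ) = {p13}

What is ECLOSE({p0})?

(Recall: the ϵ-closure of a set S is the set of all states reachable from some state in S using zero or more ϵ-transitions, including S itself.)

{p0, p3, p5, p10, p12, p13, p14, p15}

Start with {p0}.
From p0 via ϵ: add p12.
From p12 via ϵ: add p10.
From p10 via ϵ: add p15.
From p15 via ϵ: add p13.
From p13 via ϵ: add p14.
From p14 via ϵ: add p5.
From p5 via ϵ: add p3.
No new states can be added; the closed set is {p0, p3, p5, p10, p12, p13, p14, p15}.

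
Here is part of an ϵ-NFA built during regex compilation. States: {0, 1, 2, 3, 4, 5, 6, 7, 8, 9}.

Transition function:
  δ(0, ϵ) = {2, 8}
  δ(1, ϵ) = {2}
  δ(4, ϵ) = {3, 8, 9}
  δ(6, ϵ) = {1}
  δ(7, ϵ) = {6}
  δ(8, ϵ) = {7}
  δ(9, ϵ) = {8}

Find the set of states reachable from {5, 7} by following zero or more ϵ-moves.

{1, 2, 5, 6, 7}

Start with {5, 7}.
From 7 via ϵ: add 6.
From 6 via ϵ: add 1.
From 1 via ϵ: add 2.
No new states can be added; the closed set is {1, 2, 5, 6, 7}.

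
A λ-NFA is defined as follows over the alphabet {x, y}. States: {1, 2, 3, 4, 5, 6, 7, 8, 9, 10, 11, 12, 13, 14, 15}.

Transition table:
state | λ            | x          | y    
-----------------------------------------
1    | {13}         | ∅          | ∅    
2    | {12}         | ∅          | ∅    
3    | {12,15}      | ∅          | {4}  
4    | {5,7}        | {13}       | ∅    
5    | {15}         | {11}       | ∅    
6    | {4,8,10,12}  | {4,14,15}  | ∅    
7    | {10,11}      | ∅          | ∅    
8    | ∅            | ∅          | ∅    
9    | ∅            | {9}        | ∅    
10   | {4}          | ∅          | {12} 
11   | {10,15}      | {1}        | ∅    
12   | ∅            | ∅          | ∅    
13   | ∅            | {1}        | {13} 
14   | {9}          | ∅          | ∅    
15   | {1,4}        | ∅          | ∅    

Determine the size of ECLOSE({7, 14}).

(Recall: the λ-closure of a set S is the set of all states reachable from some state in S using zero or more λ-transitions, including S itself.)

10

Start with {7, 14}.
From 7 via λ: add 10, 11.
From 14 via λ: add 9.
From 10 via λ: add 4.
From 11 via λ: add 15.
From 4 via λ: add 5.
From 15 via λ: add 1.
From 1 via λ: add 13.
λ-closure = {1, 4, 5, 7, 9, 10, 11, 13, 14, 15}, which has 10 states.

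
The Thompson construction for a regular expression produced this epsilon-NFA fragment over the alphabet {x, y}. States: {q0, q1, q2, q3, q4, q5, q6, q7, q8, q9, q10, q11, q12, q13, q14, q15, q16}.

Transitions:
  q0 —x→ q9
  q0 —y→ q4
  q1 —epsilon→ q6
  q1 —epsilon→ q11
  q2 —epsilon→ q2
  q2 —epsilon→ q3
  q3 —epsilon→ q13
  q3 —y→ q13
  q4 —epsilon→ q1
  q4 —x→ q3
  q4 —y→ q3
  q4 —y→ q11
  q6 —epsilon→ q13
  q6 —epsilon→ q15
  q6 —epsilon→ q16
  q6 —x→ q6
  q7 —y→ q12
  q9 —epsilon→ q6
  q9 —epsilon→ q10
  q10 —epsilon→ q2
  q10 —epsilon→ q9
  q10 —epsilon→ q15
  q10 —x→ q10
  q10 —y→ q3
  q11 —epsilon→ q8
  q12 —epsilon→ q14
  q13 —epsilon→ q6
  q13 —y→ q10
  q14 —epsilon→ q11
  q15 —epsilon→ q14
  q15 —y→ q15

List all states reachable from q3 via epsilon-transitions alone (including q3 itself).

Start with {q3}.
From q3 via epsilon: add q13.
From q13 via epsilon: add q6.
From q6 via epsilon: add q15, q16.
From q15 via epsilon: add q14.
From q14 via epsilon: add q11.
From q11 via epsilon: add q8.
No new states can be added; the closed set is {q3, q6, q8, q11, q13, q14, q15, q16}.

{q3, q6, q8, q11, q13, q14, q15, q16}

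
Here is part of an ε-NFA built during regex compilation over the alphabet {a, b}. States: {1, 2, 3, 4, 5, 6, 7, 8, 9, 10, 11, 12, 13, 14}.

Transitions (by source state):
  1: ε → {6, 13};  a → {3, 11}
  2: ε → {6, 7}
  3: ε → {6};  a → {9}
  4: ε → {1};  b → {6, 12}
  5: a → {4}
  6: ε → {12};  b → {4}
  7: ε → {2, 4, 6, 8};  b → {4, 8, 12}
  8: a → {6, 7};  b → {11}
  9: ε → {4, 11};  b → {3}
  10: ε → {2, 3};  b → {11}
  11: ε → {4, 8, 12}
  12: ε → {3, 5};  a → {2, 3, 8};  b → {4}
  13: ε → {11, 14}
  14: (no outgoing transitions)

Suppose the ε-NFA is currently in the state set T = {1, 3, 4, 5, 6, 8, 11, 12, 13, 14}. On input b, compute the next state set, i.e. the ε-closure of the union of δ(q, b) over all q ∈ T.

4 on b → {6, 12}.
6 on b → {4}.
8 on b → {11}.
12 on b → {4}.
No b-transition from 1, 3, 5, 11, 13, 14.
Union after reading b: {4, 6, 11, 12}.
Now take the ε-closure:
From 4 via ε: add 1.
From 11 via ε: add 8.
From 12 via ε: add 3, 5.
From 1 via ε: add 13.
From 13 via ε: add 14.
No new states can be added; the closed set is {1, 3, 4, 5, 6, 8, 11, 12, 13, 14}.

{1, 3, 4, 5, 6, 8, 11, 12, 13, 14}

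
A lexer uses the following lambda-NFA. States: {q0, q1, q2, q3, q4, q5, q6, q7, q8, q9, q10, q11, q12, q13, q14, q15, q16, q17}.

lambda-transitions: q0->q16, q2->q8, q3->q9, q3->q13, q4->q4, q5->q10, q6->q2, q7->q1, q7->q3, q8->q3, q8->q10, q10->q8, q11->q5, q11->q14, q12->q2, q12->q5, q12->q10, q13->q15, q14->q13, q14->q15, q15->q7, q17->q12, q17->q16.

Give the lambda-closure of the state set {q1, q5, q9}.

{q1, q3, q5, q7, q8, q9, q10, q13, q15}

Start with {q1, q5, q9}.
From q5 via lambda: add q10.
From q10 via lambda: add q8.
From q8 via lambda: add q3.
From q3 via lambda: add q13.
From q13 via lambda: add q15.
From q15 via lambda: add q7.
No new states can be added; the closed set is {q1, q3, q5, q7, q8, q9, q10, q13, q15}.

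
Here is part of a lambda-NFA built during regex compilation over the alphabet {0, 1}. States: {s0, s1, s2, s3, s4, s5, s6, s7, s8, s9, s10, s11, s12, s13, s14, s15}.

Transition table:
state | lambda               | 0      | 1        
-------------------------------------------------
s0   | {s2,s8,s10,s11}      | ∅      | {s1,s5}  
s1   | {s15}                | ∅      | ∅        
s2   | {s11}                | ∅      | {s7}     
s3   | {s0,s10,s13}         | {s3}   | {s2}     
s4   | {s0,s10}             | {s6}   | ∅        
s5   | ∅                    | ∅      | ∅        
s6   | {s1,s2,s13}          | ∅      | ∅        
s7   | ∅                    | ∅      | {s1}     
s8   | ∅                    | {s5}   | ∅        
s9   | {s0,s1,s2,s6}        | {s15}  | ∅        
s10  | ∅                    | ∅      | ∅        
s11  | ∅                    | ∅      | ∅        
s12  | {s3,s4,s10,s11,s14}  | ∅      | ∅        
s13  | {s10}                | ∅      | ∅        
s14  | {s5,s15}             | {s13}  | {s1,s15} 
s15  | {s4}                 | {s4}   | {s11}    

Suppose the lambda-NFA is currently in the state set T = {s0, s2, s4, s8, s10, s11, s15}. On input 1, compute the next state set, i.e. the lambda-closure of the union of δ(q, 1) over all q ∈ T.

{s0, s1, s2, s4, s5, s7, s8, s10, s11, s15}

s0 on 1 → {s1, s5}.
s2 on 1 → {s7}.
s15 on 1 → {s11}.
No 1-transition from s4, s8, s10, s11.
Union after reading 1: {s1, s5, s7, s11}.
Now take the lambda-closure:
From s1 via lambda: add s15.
From s15 via lambda: add s4.
From s4 via lambda: add s0, s10.
From s0 via lambda: add s2, s8.
No new states can be added; the closed set is {s0, s1, s2, s4, s5, s7, s8, s10, s11, s15}.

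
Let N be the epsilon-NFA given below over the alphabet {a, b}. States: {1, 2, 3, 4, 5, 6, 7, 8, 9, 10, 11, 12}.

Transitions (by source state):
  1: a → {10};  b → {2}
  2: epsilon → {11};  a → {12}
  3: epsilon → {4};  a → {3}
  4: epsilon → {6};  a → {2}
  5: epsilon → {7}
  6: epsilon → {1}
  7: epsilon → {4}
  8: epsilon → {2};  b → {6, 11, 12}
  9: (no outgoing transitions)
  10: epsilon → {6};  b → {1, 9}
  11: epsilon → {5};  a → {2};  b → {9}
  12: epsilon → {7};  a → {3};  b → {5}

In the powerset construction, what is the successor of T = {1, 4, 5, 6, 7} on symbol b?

{1, 2, 4, 5, 6, 7, 11}

1 on b → {2}.
No b-transition from 4, 5, 6, 7.
Union after reading b: {2}.
Now take the epsilon-closure:
From 2 via epsilon: add 11.
From 11 via epsilon: add 5.
From 5 via epsilon: add 7.
From 7 via epsilon: add 4.
From 4 via epsilon: add 6.
From 6 via epsilon: add 1.
No new states can be added; the closed set is {1, 2, 4, 5, 6, 7, 11}.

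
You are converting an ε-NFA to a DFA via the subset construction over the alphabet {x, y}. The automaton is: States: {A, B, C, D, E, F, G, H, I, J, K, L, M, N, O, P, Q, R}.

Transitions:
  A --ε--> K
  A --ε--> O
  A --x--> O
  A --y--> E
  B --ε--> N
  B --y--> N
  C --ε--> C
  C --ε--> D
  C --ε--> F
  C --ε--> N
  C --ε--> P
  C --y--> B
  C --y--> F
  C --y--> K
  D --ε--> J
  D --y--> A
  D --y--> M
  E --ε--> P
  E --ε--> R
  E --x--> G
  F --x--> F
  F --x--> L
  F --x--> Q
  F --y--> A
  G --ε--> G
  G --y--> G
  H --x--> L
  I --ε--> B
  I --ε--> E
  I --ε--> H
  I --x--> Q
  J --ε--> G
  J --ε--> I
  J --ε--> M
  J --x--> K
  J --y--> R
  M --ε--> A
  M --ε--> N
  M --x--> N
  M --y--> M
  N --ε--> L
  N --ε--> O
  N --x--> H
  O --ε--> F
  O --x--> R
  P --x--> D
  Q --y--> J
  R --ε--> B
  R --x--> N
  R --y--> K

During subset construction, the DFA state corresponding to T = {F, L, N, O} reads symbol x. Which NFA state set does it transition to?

F on x → {F, L, Q}.
N on x → {H}.
O on x → {R}.
No x-transition from L.
Union after reading x: {F, H, L, Q, R}.
Now take the ε-closure:
From R via ε: add B.
From B via ε: add N.
From N via ε: add O.
No new states can be added; the closed set is {B, F, H, L, N, O, Q, R}.

{B, F, H, L, N, O, Q, R}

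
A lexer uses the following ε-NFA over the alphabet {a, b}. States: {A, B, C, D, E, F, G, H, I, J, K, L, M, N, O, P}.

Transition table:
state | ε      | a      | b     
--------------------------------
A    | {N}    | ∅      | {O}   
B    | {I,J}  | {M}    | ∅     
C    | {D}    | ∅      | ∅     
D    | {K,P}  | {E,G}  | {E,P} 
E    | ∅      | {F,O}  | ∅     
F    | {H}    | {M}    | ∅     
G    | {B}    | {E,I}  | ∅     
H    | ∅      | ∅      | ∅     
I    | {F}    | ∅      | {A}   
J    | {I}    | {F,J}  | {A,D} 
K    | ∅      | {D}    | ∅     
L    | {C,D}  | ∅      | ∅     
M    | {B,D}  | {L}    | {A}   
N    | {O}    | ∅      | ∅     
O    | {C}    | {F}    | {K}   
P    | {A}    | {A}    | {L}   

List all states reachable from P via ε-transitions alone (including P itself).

Start with {P}.
From P via ε: add A.
From A via ε: add N.
From N via ε: add O.
From O via ε: add C.
From C via ε: add D.
From D via ε: add K.
No new states can be added; the closed set is {A, C, D, K, N, O, P}.

{A, C, D, K, N, O, P}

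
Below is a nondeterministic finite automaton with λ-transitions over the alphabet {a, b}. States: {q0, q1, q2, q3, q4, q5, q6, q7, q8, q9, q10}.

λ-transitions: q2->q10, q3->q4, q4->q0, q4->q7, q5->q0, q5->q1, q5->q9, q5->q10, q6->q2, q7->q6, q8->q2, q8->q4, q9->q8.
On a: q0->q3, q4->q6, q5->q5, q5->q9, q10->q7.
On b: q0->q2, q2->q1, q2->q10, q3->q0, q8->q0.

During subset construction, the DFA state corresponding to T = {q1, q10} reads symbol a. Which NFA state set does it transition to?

q10 on a → {q7}.
No a-transition from q1.
Union after reading a: {q7}.
Now take the λ-closure:
From q7 via λ: add q6.
From q6 via λ: add q2.
From q2 via λ: add q10.
No new states can be added; the closed set is {q2, q6, q7, q10}.

{q2, q6, q7, q10}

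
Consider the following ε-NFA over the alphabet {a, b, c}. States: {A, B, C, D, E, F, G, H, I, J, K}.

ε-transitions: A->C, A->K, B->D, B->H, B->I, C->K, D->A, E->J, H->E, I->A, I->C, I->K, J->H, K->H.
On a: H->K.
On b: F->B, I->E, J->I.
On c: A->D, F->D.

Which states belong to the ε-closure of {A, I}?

Start with {A, I}.
From A via ε: add C, K.
From K via ε: add H.
From H via ε: add E.
From E via ε: add J.
No new states can be added; the closed set is {A, C, E, H, I, J, K}.

{A, C, E, H, I, J, K}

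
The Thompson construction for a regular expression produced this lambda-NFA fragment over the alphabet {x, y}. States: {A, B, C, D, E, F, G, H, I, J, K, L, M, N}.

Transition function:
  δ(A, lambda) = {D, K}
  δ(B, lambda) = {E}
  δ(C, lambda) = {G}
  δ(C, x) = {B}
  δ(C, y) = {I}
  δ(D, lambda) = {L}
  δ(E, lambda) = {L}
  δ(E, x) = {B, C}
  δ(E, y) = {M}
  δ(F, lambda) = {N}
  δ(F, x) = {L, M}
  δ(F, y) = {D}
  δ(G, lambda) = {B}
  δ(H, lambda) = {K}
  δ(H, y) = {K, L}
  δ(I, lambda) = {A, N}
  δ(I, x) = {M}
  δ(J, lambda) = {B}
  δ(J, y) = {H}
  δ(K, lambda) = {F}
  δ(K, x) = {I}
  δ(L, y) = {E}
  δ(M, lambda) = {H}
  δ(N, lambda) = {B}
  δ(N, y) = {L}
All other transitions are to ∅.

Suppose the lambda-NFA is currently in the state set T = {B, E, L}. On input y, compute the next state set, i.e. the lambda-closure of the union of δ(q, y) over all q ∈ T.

{B, E, F, H, K, L, M, N}

E on y → {M}.
L on y → {E}.
No y-transition from B.
Union after reading y: {E, M}.
Now take the lambda-closure:
From E via lambda: add L.
From M via lambda: add H.
From H via lambda: add K.
From K via lambda: add F.
From F via lambda: add N.
From N via lambda: add B.
No new states can be added; the closed set is {B, E, F, H, K, L, M, N}.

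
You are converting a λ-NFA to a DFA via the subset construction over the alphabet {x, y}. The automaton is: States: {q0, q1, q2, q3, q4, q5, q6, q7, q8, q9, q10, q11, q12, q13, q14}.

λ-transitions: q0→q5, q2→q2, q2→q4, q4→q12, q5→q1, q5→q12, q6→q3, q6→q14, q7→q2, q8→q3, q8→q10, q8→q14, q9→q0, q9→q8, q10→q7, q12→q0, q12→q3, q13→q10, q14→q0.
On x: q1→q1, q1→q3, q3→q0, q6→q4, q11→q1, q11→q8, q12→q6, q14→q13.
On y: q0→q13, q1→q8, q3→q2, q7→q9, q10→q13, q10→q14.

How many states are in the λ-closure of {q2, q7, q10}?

Start with {q2, q7, q10}.
From q2 via λ: add q4.
From q4 via λ: add q12.
From q12 via λ: add q0, q3.
From q0 via λ: add q5.
From q5 via λ: add q1.
λ-closure = {q0, q1, q2, q3, q4, q5, q7, q10, q12}, which has 9 states.

9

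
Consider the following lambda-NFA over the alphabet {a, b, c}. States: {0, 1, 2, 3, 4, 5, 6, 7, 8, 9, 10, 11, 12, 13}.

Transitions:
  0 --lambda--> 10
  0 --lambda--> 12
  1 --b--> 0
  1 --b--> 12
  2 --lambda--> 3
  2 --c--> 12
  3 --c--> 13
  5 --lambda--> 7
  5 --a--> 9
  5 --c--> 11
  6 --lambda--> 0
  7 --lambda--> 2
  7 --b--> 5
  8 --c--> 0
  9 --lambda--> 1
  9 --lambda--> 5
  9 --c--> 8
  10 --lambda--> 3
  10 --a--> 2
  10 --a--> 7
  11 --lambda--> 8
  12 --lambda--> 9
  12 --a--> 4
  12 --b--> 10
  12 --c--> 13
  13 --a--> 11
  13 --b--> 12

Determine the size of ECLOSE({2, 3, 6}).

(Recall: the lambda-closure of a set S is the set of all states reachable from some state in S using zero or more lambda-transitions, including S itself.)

10

Start with {2, 3, 6}.
From 6 via lambda: add 0.
From 0 via lambda: add 10, 12.
From 12 via lambda: add 9.
From 9 via lambda: add 1, 5.
From 5 via lambda: add 7.
lambda-closure = {0, 1, 2, 3, 5, 6, 7, 9, 10, 12}, which has 10 states.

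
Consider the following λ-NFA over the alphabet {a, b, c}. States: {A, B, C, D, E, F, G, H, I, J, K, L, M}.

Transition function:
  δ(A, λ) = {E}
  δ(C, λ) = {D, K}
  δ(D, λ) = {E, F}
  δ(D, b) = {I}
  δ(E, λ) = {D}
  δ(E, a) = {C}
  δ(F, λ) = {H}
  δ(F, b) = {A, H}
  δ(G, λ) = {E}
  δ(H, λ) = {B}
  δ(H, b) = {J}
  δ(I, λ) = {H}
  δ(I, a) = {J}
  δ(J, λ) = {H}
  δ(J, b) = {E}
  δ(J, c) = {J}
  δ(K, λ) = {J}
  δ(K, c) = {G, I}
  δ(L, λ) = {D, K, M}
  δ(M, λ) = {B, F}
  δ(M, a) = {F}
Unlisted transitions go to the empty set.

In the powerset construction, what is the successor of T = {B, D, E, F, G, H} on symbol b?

{A, B, D, E, F, H, I, J}

D on b → {I}.
F on b → {A, H}.
H on b → {J}.
No b-transition from B, E, G.
Union after reading b: {A, H, I, J}.
Now take the λ-closure:
From A via λ: add E.
From H via λ: add B.
From E via λ: add D.
From D via λ: add F.
No new states can be added; the closed set is {A, B, D, E, F, H, I, J}.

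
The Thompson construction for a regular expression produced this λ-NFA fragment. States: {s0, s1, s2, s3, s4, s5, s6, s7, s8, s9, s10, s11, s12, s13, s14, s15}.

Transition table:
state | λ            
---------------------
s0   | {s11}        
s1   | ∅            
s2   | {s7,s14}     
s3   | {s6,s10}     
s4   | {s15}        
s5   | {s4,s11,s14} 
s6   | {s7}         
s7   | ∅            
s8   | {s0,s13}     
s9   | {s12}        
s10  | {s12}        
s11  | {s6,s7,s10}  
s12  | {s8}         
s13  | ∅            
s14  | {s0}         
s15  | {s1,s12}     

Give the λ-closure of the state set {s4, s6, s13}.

Start with {s4, s6, s13}.
From s4 via λ: add s15.
From s6 via λ: add s7.
From s15 via λ: add s1, s12.
From s12 via λ: add s8.
From s8 via λ: add s0.
From s0 via λ: add s11.
From s11 via λ: add s10.
No new states can be added; the closed set is {s0, s1, s4, s6, s7, s8, s10, s11, s12, s13, s15}.

{s0, s1, s4, s6, s7, s8, s10, s11, s12, s13, s15}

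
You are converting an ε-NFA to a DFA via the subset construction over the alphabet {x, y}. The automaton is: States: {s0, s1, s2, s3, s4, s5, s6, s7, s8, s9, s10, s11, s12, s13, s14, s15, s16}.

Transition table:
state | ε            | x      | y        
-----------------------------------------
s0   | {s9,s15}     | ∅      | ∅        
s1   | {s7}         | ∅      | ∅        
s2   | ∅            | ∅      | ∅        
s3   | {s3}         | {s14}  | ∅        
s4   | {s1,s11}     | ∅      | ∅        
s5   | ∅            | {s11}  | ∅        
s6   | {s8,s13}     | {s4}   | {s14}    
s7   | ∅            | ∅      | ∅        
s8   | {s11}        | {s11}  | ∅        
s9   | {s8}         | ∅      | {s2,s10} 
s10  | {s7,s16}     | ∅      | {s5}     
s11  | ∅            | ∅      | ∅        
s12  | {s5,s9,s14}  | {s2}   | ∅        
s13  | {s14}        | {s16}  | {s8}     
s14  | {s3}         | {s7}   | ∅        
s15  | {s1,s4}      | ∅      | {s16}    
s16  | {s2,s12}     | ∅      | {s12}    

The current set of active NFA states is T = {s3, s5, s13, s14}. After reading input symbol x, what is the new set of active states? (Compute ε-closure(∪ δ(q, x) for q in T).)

{s2, s3, s5, s7, s8, s9, s11, s12, s14, s16}

s3 on x → {s14}.
s5 on x → {s11}.
s13 on x → {s16}.
s14 on x → {s7}.
Union after reading x: {s7, s11, s14, s16}.
Now take the ε-closure:
From s14 via ε: add s3.
From s16 via ε: add s2, s12.
From s12 via ε: add s5, s9.
From s9 via ε: add s8.
No new states can be added; the closed set is {s2, s3, s5, s7, s8, s9, s11, s12, s14, s16}.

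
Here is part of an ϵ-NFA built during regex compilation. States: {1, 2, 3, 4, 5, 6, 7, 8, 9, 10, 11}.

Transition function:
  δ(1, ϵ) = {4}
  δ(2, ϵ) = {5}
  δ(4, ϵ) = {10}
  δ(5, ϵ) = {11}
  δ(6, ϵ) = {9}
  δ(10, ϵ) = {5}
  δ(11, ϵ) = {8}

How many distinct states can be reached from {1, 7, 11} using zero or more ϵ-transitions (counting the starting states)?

7

Start with {1, 7, 11}.
From 1 via ϵ: add 4.
From 11 via ϵ: add 8.
From 4 via ϵ: add 10.
From 10 via ϵ: add 5.
ϵ-closure = {1, 4, 5, 7, 8, 10, 11}, which has 7 states.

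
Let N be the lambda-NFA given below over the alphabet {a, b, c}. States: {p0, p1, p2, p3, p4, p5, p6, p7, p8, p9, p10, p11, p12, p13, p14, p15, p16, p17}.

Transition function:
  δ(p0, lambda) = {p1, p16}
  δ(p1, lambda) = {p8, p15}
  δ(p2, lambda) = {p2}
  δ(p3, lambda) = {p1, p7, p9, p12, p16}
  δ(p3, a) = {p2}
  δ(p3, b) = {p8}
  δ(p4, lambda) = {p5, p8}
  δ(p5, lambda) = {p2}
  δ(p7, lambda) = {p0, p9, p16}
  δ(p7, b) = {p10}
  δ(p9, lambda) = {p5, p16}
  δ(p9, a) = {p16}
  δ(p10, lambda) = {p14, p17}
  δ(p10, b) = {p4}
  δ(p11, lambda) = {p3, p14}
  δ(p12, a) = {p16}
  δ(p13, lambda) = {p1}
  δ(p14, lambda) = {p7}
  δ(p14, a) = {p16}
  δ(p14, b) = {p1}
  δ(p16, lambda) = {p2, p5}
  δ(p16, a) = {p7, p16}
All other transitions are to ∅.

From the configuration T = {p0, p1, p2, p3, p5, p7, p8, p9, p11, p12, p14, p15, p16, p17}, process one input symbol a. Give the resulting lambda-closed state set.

p3 on a → {p2}.
p9 on a → {p16}.
p12 on a → {p16}.
p14 on a → {p16}.
p16 on a → {p7, p16}.
No a-transition from p0, p1, p2, p5, p7, p8, p11, p15, p17.
Union after reading a: {p2, p7, p16}.
Now take the lambda-closure:
From p7 via lambda: add p0, p9.
From p16 via lambda: add p5.
From p0 via lambda: add p1.
From p1 via lambda: add p8, p15.
No new states can be added; the closed set is {p0, p1, p2, p5, p7, p8, p9, p15, p16}.

{p0, p1, p2, p5, p7, p8, p9, p15, p16}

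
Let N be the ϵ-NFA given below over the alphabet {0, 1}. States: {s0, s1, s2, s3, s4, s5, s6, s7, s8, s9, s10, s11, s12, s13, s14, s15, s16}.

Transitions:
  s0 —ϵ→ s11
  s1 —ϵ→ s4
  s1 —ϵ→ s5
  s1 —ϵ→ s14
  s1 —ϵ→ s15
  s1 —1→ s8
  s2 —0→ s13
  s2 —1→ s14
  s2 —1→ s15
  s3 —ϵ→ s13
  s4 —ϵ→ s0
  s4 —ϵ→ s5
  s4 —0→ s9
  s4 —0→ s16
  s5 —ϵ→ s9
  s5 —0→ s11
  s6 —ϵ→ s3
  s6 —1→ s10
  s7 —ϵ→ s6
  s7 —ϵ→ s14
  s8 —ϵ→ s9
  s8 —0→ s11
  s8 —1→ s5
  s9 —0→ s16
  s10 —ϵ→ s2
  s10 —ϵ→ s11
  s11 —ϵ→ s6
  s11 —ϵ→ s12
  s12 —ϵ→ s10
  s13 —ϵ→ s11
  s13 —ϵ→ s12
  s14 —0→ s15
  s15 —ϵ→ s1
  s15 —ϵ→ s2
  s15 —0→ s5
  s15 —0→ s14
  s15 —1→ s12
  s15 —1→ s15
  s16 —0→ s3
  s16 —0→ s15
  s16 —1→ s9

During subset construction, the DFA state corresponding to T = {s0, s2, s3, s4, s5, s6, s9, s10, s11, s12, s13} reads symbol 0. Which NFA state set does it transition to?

{s2, s3, s6, s9, s10, s11, s12, s13, s16}

s2 on 0 → {s13}.
s4 on 0 → {s9, s16}.
s5 on 0 → {s11}.
s9 on 0 → {s16}.
No 0-transition from s0, s3, s6, s10, s11, s12, s13.
Union after reading 0: {s9, s11, s13, s16}.
Now take the ϵ-closure:
From s11 via ϵ: add s6, s12.
From s6 via ϵ: add s3.
From s12 via ϵ: add s10.
From s10 via ϵ: add s2.
No new states can be added; the closed set is {s2, s3, s6, s9, s10, s11, s12, s13, s16}.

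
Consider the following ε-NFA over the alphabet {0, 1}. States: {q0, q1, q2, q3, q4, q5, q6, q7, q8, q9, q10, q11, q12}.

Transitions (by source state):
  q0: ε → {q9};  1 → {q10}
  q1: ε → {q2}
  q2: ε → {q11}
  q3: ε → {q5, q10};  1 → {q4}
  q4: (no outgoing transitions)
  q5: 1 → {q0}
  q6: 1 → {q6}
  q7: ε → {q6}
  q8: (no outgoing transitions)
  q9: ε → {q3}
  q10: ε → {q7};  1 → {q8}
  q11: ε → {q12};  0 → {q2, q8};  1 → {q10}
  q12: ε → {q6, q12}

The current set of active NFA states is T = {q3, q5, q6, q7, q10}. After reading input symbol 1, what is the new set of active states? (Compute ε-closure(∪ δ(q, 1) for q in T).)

{q0, q3, q4, q5, q6, q7, q8, q9, q10}

q3 on 1 → {q4}.
q5 on 1 → {q0}.
q6 on 1 → {q6}.
q10 on 1 → {q8}.
No 1-transition from q7.
Union after reading 1: {q0, q4, q6, q8}.
Now take the ε-closure:
From q0 via ε: add q9.
From q9 via ε: add q3.
From q3 via ε: add q5, q10.
From q10 via ε: add q7.
No new states can be added; the closed set is {q0, q3, q4, q5, q6, q7, q8, q9, q10}.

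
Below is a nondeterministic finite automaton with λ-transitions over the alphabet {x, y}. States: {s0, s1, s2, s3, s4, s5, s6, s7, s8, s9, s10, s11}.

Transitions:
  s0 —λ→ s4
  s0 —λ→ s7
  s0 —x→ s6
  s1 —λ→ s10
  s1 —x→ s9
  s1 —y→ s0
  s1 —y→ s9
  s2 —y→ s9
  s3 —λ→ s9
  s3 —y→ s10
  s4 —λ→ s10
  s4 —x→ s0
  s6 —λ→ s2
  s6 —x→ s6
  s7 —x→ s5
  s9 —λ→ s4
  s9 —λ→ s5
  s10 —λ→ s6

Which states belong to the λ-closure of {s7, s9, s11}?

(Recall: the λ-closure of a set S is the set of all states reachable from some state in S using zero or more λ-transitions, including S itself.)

Start with {s7, s9, s11}.
From s9 via λ: add s4, s5.
From s4 via λ: add s10.
From s10 via λ: add s6.
From s6 via λ: add s2.
No new states can be added; the closed set is {s2, s4, s5, s6, s7, s9, s10, s11}.

{s2, s4, s5, s6, s7, s9, s10, s11}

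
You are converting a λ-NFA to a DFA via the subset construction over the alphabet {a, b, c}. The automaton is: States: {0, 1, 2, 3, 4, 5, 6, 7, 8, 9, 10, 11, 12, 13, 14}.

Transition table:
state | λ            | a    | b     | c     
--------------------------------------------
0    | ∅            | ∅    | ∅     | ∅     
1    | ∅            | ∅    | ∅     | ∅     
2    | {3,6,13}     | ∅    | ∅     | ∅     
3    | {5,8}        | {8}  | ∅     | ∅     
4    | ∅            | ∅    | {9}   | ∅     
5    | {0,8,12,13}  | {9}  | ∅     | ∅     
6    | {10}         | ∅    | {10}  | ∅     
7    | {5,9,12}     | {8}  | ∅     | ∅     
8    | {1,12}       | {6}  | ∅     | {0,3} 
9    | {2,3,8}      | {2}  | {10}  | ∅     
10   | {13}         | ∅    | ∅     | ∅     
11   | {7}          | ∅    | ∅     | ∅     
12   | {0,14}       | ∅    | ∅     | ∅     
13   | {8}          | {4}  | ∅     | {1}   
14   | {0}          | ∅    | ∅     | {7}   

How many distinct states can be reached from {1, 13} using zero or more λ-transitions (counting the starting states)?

6

Start with {1, 13}.
From 13 via λ: add 8.
From 8 via λ: add 12.
From 12 via λ: add 0, 14.
λ-closure = {0, 1, 8, 12, 13, 14}, which has 6 states.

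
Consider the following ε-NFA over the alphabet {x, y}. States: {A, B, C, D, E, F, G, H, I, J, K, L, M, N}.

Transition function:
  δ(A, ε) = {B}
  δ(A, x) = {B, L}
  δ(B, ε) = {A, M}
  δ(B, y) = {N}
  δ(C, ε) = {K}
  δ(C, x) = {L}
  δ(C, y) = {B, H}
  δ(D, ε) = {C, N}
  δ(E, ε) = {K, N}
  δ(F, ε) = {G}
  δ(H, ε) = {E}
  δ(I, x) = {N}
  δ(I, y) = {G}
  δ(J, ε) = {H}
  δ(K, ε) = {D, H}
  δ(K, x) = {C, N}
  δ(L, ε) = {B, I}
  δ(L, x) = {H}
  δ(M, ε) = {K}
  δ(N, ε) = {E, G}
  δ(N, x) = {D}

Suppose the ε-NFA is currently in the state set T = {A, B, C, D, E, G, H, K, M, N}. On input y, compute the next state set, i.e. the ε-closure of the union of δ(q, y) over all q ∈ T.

{A, B, C, D, E, G, H, K, M, N}

B on y → {N}.
C on y → {B, H}.
No y-transition from A, D, E, G, H, K, M, N.
Union after reading y: {B, H, N}.
Now take the ε-closure:
From B via ε: add A, M.
From H via ε: add E.
From N via ε: add G.
From E via ε: add K.
From K via ε: add D.
From D via ε: add C.
No new states can be added; the closed set is {A, B, C, D, E, G, H, K, M, N}.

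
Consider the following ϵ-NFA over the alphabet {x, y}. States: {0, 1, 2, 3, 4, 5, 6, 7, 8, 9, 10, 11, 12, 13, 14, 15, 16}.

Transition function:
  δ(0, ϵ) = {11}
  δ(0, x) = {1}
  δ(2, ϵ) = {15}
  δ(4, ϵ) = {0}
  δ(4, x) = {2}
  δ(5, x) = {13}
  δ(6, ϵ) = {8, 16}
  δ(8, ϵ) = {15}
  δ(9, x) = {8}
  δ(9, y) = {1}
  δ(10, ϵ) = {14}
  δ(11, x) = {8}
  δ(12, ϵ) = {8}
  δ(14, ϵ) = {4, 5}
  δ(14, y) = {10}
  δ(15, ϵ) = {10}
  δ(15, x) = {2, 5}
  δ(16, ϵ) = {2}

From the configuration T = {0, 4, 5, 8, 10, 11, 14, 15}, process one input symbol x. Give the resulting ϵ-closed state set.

0 on x → {1}.
4 on x → {2}.
5 on x → {13}.
11 on x → {8}.
15 on x → {2, 5}.
No x-transition from 8, 10, 14.
Union after reading x: {1, 2, 5, 8, 13}.
Now take the ϵ-closure:
From 2 via ϵ: add 15.
From 15 via ϵ: add 10.
From 10 via ϵ: add 14.
From 14 via ϵ: add 4.
From 4 via ϵ: add 0.
From 0 via ϵ: add 11.
No new states can be added; the closed set is {0, 1, 2, 4, 5, 8, 10, 11, 13, 14, 15}.

{0, 1, 2, 4, 5, 8, 10, 11, 13, 14, 15}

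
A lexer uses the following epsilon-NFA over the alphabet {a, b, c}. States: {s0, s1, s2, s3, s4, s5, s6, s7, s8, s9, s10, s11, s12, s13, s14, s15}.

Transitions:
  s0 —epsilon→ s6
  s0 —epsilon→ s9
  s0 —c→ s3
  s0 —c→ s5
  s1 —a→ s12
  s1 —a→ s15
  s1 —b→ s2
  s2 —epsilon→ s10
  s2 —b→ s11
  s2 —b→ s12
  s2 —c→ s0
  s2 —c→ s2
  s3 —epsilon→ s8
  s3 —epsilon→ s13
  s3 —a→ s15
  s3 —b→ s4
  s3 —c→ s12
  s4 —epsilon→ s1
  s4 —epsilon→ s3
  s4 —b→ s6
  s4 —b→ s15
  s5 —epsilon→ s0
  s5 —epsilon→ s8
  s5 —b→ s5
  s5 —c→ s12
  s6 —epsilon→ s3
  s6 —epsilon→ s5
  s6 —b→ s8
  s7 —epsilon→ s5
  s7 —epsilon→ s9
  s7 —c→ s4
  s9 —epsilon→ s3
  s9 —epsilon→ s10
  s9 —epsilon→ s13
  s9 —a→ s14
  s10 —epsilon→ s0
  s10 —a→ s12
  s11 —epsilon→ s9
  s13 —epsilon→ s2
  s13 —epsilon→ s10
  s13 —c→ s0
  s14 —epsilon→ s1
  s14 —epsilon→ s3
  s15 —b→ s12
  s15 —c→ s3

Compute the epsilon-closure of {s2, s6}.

Start with {s2, s6}.
From s2 via epsilon: add s10.
From s6 via epsilon: add s3, s5.
From s3 via epsilon: add s8, s13.
From s5 via epsilon: add s0.
From s0 via epsilon: add s9.
No new states can be added; the closed set is {s0, s2, s3, s5, s6, s8, s9, s10, s13}.

{s0, s2, s3, s5, s6, s8, s9, s10, s13}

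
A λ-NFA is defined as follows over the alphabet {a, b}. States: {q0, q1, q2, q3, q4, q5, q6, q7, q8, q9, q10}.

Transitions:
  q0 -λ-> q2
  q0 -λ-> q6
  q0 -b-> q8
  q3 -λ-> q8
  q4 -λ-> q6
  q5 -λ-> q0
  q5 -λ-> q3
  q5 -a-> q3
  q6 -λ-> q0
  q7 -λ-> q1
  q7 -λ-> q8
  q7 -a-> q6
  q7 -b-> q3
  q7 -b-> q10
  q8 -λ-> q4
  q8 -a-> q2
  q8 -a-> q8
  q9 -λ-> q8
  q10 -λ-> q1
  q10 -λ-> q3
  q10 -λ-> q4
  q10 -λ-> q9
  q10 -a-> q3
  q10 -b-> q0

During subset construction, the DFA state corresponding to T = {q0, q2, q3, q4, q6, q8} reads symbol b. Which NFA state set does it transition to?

{q0, q2, q4, q6, q8}

q0 on b → {q8}.
No b-transition from q2, q3, q4, q6, q8.
Union after reading b: {q8}.
Now take the λ-closure:
From q8 via λ: add q4.
From q4 via λ: add q6.
From q6 via λ: add q0.
From q0 via λ: add q2.
No new states can be added; the closed set is {q0, q2, q4, q6, q8}.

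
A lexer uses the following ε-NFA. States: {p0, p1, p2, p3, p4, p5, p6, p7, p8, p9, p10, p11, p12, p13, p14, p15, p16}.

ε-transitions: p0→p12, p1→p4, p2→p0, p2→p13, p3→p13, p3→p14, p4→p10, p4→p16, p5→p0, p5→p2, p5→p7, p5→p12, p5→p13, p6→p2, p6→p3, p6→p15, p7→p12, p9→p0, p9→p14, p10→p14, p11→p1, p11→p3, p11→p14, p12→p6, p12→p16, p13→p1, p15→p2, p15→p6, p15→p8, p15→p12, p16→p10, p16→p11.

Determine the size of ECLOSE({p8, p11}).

Start with {p8, p11}.
From p11 via ε: add p1, p3, p14.
From p1 via ε: add p4.
From p3 via ε: add p13.
From p4 via ε: add p10, p16.
ε-closure = {p1, p3, p4, p8, p10, p11, p13, p14, p16}, which has 9 states.

9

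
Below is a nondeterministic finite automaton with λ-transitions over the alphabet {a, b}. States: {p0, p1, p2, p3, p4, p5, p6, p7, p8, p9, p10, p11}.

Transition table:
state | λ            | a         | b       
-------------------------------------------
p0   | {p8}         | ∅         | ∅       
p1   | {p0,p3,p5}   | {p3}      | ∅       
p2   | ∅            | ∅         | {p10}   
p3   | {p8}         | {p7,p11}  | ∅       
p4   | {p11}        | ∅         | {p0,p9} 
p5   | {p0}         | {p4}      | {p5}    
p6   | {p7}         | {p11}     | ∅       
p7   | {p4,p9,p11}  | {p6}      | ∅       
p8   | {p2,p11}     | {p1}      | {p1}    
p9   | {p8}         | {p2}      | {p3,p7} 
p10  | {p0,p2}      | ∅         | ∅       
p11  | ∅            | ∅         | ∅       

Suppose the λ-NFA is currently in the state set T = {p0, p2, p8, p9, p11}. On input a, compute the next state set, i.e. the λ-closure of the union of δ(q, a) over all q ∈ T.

p8 on a → {p1}.
p9 on a → {p2}.
No a-transition from p0, p2, p11.
Union after reading a: {p1, p2}.
Now take the λ-closure:
From p1 via λ: add p0, p3, p5.
From p0 via λ: add p8.
From p8 via λ: add p11.
No new states can be added; the closed set is {p0, p1, p2, p3, p5, p8, p11}.

{p0, p1, p2, p3, p5, p8, p11}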